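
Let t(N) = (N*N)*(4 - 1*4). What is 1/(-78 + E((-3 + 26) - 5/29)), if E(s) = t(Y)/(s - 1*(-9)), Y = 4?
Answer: -1/78 ≈ -0.012821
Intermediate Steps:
t(N) = 0 (t(N) = N**2*(4 - 4) = N**2*0 = 0)
E(s) = 0 (E(s) = 0/(s - 1*(-9)) = 0/(s + 9) = 0/(9 + s) = 0)
1/(-78 + E((-3 + 26) - 5/29)) = 1/(-78 + 0) = 1/(-78) = -1/78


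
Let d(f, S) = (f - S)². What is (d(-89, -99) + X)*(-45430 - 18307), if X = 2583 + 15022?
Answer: -1128463585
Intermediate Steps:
X = 17605
(d(-89, -99) + X)*(-45430 - 18307) = ((-99 - 1*(-89))² + 17605)*(-45430 - 18307) = ((-99 + 89)² + 17605)*(-63737) = ((-10)² + 17605)*(-63737) = (100 + 17605)*(-63737) = 17705*(-63737) = -1128463585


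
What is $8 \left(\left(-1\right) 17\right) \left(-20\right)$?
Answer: $2720$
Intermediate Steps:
$8 \left(\left(-1\right) 17\right) \left(-20\right) = 8 \left(-17\right) \left(-20\right) = \left(-136\right) \left(-20\right) = 2720$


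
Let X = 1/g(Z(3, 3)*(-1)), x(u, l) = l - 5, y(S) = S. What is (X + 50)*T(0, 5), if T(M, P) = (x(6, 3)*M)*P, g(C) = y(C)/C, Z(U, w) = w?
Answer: 0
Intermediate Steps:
x(u, l) = -5 + l
g(C) = 1 (g(C) = C/C = 1)
T(M, P) = -2*M*P (T(M, P) = ((-5 + 3)*M)*P = (-2*M)*P = -2*M*P)
X = 1 (X = 1/1 = 1)
(X + 50)*T(0, 5) = (1 + 50)*(-2*0*5) = 51*0 = 0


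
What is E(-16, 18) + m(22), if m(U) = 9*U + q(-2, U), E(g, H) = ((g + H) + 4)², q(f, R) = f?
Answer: 232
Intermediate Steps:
E(g, H) = (4 + H + g)² (E(g, H) = ((H + g) + 4)² = (4 + H + g)²)
m(U) = -2 + 9*U (m(U) = 9*U - 2 = -2 + 9*U)
E(-16, 18) + m(22) = (4 + 18 - 16)² + (-2 + 9*22) = 6² + (-2 + 198) = 36 + 196 = 232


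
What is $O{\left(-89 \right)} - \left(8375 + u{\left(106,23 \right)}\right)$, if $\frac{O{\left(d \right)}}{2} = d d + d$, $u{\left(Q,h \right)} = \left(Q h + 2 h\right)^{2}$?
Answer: $-6162967$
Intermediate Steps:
$u{\left(Q,h \right)} = \left(2 h + Q h\right)^{2}$
$O{\left(d \right)} = 2 d + 2 d^{2}$ ($O{\left(d \right)} = 2 \left(d d + d\right) = 2 \left(d^{2} + d\right) = 2 \left(d + d^{2}\right) = 2 d + 2 d^{2}$)
$O{\left(-89 \right)} - \left(8375 + u{\left(106,23 \right)}\right) = 2 \left(-89\right) \left(1 - 89\right) - \left(8375 + 23^{2} \left(2 + 106\right)^{2}\right) = 2 \left(-89\right) \left(-88\right) - \left(8375 + 529 \cdot 108^{2}\right) = 15664 - \left(8375 + 529 \cdot 11664\right) = 15664 - 6178631 = -6162967$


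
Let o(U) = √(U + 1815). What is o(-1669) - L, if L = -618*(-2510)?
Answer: -1551180 + √146 ≈ -1.5512e+6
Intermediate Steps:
o(U) = √(1815 + U)
L = 1551180
o(-1669) - L = √(1815 - 1669) - 1*1551180 = √146 - 1551180 = -1551180 + √146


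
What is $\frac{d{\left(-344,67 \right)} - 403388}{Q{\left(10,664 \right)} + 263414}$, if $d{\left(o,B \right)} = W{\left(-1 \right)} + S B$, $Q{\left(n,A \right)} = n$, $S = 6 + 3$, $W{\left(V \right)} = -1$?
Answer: $- \frac{67131}{43904} \approx -1.529$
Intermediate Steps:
$S = 9$
$d{\left(o,B \right)} = -1 + 9 B$
$\frac{d{\left(-344,67 \right)} - 403388}{Q{\left(10,664 \right)} + 263414} = \frac{\left(-1 + 9 \cdot 67\right) - 403388}{10 + 263414} = \frac{\left(-1 + 603\right) - 403388}{263424} = \left(602 - 403388\right) \frac{1}{263424} = \left(-402786\right) \frac{1}{263424} = - \frac{67131}{43904}$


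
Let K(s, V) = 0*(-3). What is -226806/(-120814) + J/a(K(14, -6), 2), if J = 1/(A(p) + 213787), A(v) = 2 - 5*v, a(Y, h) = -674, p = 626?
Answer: 16101430316491/8576837515562 ≈ 1.8773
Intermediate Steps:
K(s, V) = 0
J = 1/210659 (J = 1/((2 - 5*626) + 213787) = 1/((2 - 3130) + 213787) = 1/(-3128 + 213787) = 1/210659 ≈ 4.7470e-6)
-226806/(-120814) + J/a(K(14, -6), 2) = -226806/(-120814) + (1/210659)/(-674) = -226806*(-1/120814) + (1/210659)*(-1/674) = 113403/60407 - 1/141984166 = 16101430316491/8576837515562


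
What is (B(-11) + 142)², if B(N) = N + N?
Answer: 14400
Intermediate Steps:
B(N) = 2*N
(B(-11) + 142)² = (2*(-11) + 142)² = (-22 + 142)² = 120² = 14400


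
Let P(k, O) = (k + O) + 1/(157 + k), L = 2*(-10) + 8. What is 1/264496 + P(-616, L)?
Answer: -76241765029/121403664 ≈ -628.00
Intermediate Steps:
L = -12 (L = -20 + 8 = -12)
P(k, O) = O + k + 1/(157 + k) (P(k, O) = (O + k) + 1/(157 + k) = O + k + 1/(157 + k))
1/264496 + P(-616, L) = 1/264496 + (1 + (-616)² + 157*(-12) + 157*(-616) - 12*(-616))/(157 - 616) = 1/264496 + (1 + 379456 - 1884 - 96712 + 7392)/(-459) = 1/264496 - 1/459*288253 = 1/264496 - 288253/459 = -76241765029/121403664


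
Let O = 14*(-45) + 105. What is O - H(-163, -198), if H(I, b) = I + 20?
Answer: -382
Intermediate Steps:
H(I, b) = 20 + I
O = -525 (O = -630 + 105 = -525)
O - H(-163, -198) = -525 - (20 - 163) = -525 - 1*(-143) = -525 + 143 = -382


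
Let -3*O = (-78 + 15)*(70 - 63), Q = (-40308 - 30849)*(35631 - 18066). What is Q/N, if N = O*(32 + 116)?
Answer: -416624235/7252 ≈ -57450.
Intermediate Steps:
Q = -1249872705 (Q = -71157*17565 = -1249872705)
O = 147 (O = -(-78 + 15)*(70 - 63)/3 = -(-21)*7 = -⅓*(-441) = 147)
N = 21756 (N = 147*(32 + 116) = 147*148 = 21756)
Q/N = -1249872705/21756 = -1249872705*1/21756 = -416624235/7252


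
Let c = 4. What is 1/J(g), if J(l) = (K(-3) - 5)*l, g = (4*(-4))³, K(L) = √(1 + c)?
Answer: 1/16384 + √5/81920 ≈ 8.8331e-5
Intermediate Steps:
K(L) = √5 (K(L) = √(1 + 4) = √5)
g = -4096 (g = (-16)³ = -4096)
J(l) = l*(-5 + √5) (J(l) = (√5 - 5)*l = (-5 + √5)*l = l*(-5 + √5))
1/J(g) = 1/(-4096*(-5 + √5)) = 1/(20480 - 4096*√5)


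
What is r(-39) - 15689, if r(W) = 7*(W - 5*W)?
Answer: -14597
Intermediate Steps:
r(W) = -28*W (r(W) = 7*(-4*W) = -28*W)
r(-39) - 15689 = -28*(-39) - 15689 = 1092 - 15689 = -14597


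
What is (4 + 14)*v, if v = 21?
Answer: 378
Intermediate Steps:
(4 + 14)*v = (4 + 14)*21 = 18*21 = 378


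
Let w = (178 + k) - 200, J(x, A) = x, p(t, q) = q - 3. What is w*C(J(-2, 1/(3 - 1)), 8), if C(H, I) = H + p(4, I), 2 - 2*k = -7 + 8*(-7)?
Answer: 63/2 ≈ 31.500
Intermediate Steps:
k = 65/2 (k = 1 - (-7 + 8*(-7))/2 = 1 - (-7 - 56)/2 = 1 - ½*(-63) = 1 + 63/2 = 65/2 ≈ 32.500)
p(t, q) = -3 + q
w = 21/2 (w = (178 + 65/2) - 200 = 421/2 - 200 = 21/2 ≈ 10.500)
C(H, I) = -3 + H + I (C(H, I) = H + (-3 + I) = -3 + H + I)
w*C(J(-2, 1/(3 - 1)), 8) = 21*(-3 - 2 + 8)/2 = (21/2)*3 = 63/2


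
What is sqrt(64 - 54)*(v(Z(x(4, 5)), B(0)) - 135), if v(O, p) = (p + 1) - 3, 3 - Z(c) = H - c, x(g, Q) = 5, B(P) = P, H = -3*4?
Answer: -137*sqrt(10) ≈ -433.23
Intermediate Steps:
H = -12
Z(c) = 15 + c (Z(c) = 3 - (-12 - c) = 3 + (12 + c) = 15 + c)
v(O, p) = -2 + p (v(O, p) = (1 + p) - 3 = -2 + p)
sqrt(64 - 54)*(v(Z(x(4, 5)), B(0)) - 135) = sqrt(64 - 54)*((-2 + 0) - 135) = sqrt(10)*(-2 - 135) = sqrt(10)*(-137) = -137*sqrt(10)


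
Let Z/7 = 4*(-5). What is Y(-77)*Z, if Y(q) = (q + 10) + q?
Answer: 20160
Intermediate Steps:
Z = -140 (Z = 7*(4*(-5)) = 7*(-20) = -140)
Y(q) = 10 + 2*q (Y(q) = (10 + q) + q = 10 + 2*q)
Y(-77)*Z = (10 + 2*(-77))*(-140) = (10 - 154)*(-140) = -144*(-140) = 20160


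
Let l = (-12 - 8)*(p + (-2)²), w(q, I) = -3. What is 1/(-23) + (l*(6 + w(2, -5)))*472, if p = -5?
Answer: 651359/23 ≈ 28320.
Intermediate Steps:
l = 20 (l = (-12 - 8)*(-5 + (-2)²) = -20*(-5 + 4) = -20*(-1) = 20)
1/(-23) + (l*(6 + w(2, -5)))*472 = 1/(-23) + (20*(6 - 3))*472 = -1/23 + (20*3)*472 = -1/23 + 60*472 = -1/23 + 28320 = 651359/23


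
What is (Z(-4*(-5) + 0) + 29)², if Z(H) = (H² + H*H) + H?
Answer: 720801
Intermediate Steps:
Z(H) = H + 2*H² (Z(H) = (H² + H²) + H = 2*H² + H = H + 2*H²)
(Z(-4*(-5) + 0) + 29)² = ((-4*(-5) + 0)*(1 + 2*(-4*(-5) + 0)) + 29)² = ((20 + 0)*(1 + 2*(20 + 0)) + 29)² = (20*(1 + 2*20) + 29)² = (20*(1 + 40) + 29)² = (20*41 + 29)² = (820 + 29)² = 849² = 720801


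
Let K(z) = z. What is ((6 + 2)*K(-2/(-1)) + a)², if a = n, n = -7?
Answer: 81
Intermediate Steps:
a = -7
((6 + 2)*K(-2/(-1)) + a)² = ((6 + 2)*(-2/(-1)) - 7)² = (8*(-2*(-1)) - 7)² = (8*2 - 7)² = (16 - 7)² = 9² = 81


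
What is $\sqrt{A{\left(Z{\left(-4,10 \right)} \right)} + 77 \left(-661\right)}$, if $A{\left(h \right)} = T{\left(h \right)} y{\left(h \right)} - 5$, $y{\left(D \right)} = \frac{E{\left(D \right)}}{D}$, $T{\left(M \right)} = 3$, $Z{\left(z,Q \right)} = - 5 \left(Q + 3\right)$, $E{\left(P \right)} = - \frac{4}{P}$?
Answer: $\frac{i \sqrt{215060962}}{65} \approx 225.61 i$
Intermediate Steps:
$Z{\left(z,Q \right)} = -15 - 5 Q$ ($Z{\left(z,Q \right)} = - 5 \left(3 + Q\right) = -15 - 5 Q$)
$y{\left(D \right)} = - \frac{4}{D^{2}}$ ($y{\left(D \right)} = \frac{\left(-4\right) \frac{1}{D}}{D} = - \frac{4}{D^{2}}$)
$A{\left(h \right)} = -5 - \frac{12}{h^{2}}$ ($A{\left(h \right)} = 3 \left(- \frac{4}{h^{2}}\right) - 5 = - \frac{12}{h^{2}} - 5 = -5 - \frac{12}{h^{2}}$)
$\sqrt{A{\left(Z{\left(-4,10 \right)} \right)} + 77 \left(-661\right)} = \sqrt{\left(-5 - \frac{12}{\left(-15 - 50\right)^{2}}\right) + 77 \left(-661\right)} = \sqrt{\left(-5 - \frac{12}{\left(-15 - 50\right)^{2}}\right) - 50897} = \sqrt{\left(-5 - \frac{12}{4225}\right) - 50897} = \sqrt{- \frac{21137}{4225} - 50897} = \sqrt{- \frac{215060962}{4225}} = \frac{i \sqrt{215060962}}{65}$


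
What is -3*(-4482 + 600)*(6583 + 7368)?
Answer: 162473346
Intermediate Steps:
-3*(-4482 + 600)*(6583 + 7368) = -(-11646)*13951 = -3*(-54157782) = 162473346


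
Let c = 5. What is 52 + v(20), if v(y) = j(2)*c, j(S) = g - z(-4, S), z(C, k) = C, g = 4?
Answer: 92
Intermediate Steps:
j(S) = 8 (j(S) = 4 - 1*(-4) = 4 + 4 = 8)
v(y) = 40 (v(y) = 8*5 = 40)
52 + v(20) = 52 + 40 = 92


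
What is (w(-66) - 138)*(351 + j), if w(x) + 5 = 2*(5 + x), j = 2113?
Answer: -652960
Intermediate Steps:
w(x) = 5 + 2*x (w(x) = -5 + 2*(5 + x) = -5 + (10 + 2*x) = 5 + 2*x)
(w(-66) - 138)*(351 + j) = ((5 + 2*(-66)) - 138)*(351 + 2113) = ((5 - 132) - 138)*2464 = (-127 - 138)*2464 = -265*2464 = -652960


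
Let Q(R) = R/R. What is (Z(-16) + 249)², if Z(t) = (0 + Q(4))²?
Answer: 62500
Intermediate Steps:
Q(R) = 1
Z(t) = 1 (Z(t) = (0 + 1)² = 1² = 1)
(Z(-16) + 249)² = (1 + 249)² = 250² = 62500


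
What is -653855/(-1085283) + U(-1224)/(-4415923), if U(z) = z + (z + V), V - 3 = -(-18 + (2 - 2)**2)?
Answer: 2890007315006/4792526161209 ≈ 0.60302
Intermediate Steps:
V = 21 (V = 3 - (-18 + (2 - 2)**2) = 3 - (-18 + 0**2) = 3 - (-18 + 0) = 3 - 1*(-18) = 3 + 18 = 21)
U(z) = 21 + 2*z (U(z) = z + (z + 21) = z + (21 + z) = 21 + 2*z)
-653855/(-1085283) + U(-1224)/(-4415923) = -653855/(-1085283) + (21 + 2*(-1224))/(-4415923) = -653855*(-1/1085283) + (21 - 2448)*(-1/4415923) = 653855/1085283 - 2427*(-1/4415923) = 653855/1085283 + 2427/4415923 = 2890007315006/4792526161209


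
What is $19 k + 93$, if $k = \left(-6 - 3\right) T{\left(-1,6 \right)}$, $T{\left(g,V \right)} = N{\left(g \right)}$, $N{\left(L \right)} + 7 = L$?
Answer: $1461$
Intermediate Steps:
$N{\left(L \right)} = -7 + L$
$T{\left(g,V \right)} = -7 + g$
$k = 72$ ($k = \left(-6 - 3\right) \left(-7 - 1\right) = \left(-9\right) \left(-8\right) = 72$)
$19 k + 93 = 19 \cdot 72 + 93 = 1368 + 93 = 1461$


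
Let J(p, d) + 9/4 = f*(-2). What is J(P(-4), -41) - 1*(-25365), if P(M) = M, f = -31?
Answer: 101699/4 ≈ 25425.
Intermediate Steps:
J(p, d) = 239/4 (J(p, d) = -9/4 - 31*(-2) = -9/4 + 62 = 239/4)
J(P(-4), -41) - 1*(-25365) = 239/4 - 1*(-25365) = 239/4 + 25365 = 101699/4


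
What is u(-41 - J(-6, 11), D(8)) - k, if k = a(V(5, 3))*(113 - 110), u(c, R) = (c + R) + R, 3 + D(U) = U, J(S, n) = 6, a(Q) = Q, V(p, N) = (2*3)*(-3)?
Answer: 17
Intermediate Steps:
V(p, N) = -18 (V(p, N) = 6*(-3) = -18)
D(U) = -3 + U
u(c, R) = c + 2*R (u(c, R) = (R + c) + R = c + 2*R)
k = -54 (k = -18*(113 - 110) = -18*3 = -54)
u(-41 - J(-6, 11), D(8)) - k = ((-41 - 1*6) + 2*(-3 + 8)) - 1*(-54) = ((-41 - 6) + 2*5) + 54 = (-47 + 10) + 54 = -37 + 54 = 17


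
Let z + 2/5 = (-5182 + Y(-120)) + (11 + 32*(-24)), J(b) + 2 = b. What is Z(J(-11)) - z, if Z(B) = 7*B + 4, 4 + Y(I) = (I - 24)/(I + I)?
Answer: 29279/5 ≈ 5855.8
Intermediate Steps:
J(b) = -2 + b
Y(I) = -4 + (-24 + I)/(2*I) (Y(I) = -4 + (I - 24)/(I + I) = -4 + (-24 + I)/((2*I)) = -4 + (-24 + I)*(1/(2*I)) = -4 + (-24 + I)/(2*I))
z = -29714/5 (z = -2/5 + ((-5182 + (-7/2 - 12/(-120))) + (11 + 32*(-24))) = -2/5 + ((-5182 + (-7/2 - 12*(-1/120))) + (11 - 768)) = -2/5 + ((-5182 + (-7/2 + 1/10)) - 757) = -2/5 + ((-5182 - 17/5) - 757) = -2/5 + (-25927/5 - 757) = -2/5 - 29712/5 = -29714/5 ≈ -5942.8)
Z(B) = 4 + 7*B
Z(J(-11)) - z = (4 + 7*(-2 - 11)) - 1*(-29714/5) = (4 + 7*(-13)) + 29714/5 = (4 - 91) + 29714/5 = -87 + 29714/5 = 29279/5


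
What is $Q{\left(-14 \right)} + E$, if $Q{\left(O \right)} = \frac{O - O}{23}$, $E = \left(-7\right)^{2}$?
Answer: $49$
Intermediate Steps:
$E = 49$
$Q{\left(O \right)} = 0$ ($Q{\left(O \right)} = 0 \cdot \frac{1}{23} = 0$)
$Q{\left(-14 \right)} + E = 0 + 49 = 49$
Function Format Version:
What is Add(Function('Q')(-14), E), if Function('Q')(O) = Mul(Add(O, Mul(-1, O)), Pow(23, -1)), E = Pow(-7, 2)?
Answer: 49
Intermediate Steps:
E = 49
Function('Q')(O) = 0 (Function('Q')(O) = Mul(0, Rational(1, 23)) = 0)
Add(Function('Q')(-14), E) = Add(0, 49) = 49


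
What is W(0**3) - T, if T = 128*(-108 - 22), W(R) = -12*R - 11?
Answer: 16629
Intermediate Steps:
W(R) = -11 - 12*R
T = -16640 (T = 128*(-130) = -16640)
W(0**3) - T = (-11 - 12*0**3) - 1*(-16640) = (-11 - 12*0) + 16640 = (-11 + 0) + 16640 = -11 + 16640 = 16629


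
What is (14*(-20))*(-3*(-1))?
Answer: -840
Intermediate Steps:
(14*(-20))*(-3*(-1)) = -280*3 = -840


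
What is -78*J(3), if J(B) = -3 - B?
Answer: 468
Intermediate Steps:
-78*J(3) = -78*(-3 - 1*3) = -78*(-3 - 3) = -78*(-6) = 468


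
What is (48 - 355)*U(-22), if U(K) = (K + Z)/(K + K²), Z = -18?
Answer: 6140/231 ≈ 26.580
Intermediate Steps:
U(K) = (-18 + K)/(K + K²) (U(K) = (K - 18)/(K + K²) = (-18 + K)/(K + K²))
(48 - 355)*U(-22) = (48 - 355)*((-18 - 22)/((-22)*(1 - 22))) = -(-307)*(-40)/(22*(-21)) = -(-307)*(-1)*(-40)/(22*21) = -307*(-20/231) = 6140/231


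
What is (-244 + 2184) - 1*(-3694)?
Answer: 5634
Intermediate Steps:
(-244 + 2184) - 1*(-3694) = 1940 + 3694 = 5634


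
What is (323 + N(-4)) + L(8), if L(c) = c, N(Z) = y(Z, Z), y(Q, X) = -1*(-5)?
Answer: 336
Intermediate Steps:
y(Q, X) = 5
N(Z) = 5
(323 + N(-4)) + L(8) = (323 + 5) + 8 = 328 + 8 = 336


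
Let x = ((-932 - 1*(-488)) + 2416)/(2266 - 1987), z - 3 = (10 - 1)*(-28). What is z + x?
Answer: -67499/279 ≈ -241.93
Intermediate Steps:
z = -249 (z = 3 + (10 - 1)*(-28) = 3 + 9*(-28) = 3 - 252 = -249)
x = 1972/279 (x = ((-932 + 488) + 2416)/279 = (-444 + 2416)*(1/279) = 1972*(1/279) = 1972/279 ≈ 7.0681)
z + x = -249 + 1972/279 = -67499/279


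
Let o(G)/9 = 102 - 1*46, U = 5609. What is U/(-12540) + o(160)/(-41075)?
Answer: -47341967/103016100 ≈ -0.45956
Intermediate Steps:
o(G) = 504 (o(G) = 9*(102 - 1*46) = 9*(102 - 46) = 9*56 = 504)
U/(-12540) + o(160)/(-41075) = 5609/(-12540) + 504/(-41075) = 5609*(-1/12540) + 504*(-1/41075) = -5609/12540 - 504/41075 = -47341967/103016100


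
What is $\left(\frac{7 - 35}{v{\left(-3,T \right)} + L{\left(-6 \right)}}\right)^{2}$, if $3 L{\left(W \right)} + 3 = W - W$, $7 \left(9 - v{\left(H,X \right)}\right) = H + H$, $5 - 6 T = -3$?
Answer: $\frac{9604}{961} \approx 9.9938$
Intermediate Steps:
$T = \frac{4}{3}$ ($T = \frac{5}{6} - - \frac{1}{2} = \frac{5}{6} + \frac{1}{2} = \frac{4}{3} \approx 1.3333$)
$v{\left(H,X \right)} = 9 - \frac{2 H}{7}$ ($v{\left(H,X \right)} = 9 - \frac{H + H}{7} = 9 - \frac{2 H}{7}$)
$L{\left(W \right)} = -1$ ($L{\left(W \right)} = -1 + \frac{W - W}{3} = -1 + \frac{1}{3} \cdot 0 = -1 + 0 = -1$)
$\left(\frac{7 - 35}{v{\left(-3,T \right)} + L{\left(-6 \right)}}\right)^{2} = \left(\frac{7 - 35}{\left(9 - - \frac{6}{7}\right) - 1}\right)^{2} = \left(- \frac{28}{\left(9 + \frac{6}{7}\right) - 1}\right)^{2} = \left(- \frac{28}{\frac{69}{7} - 1}\right)^{2} = \left(- \frac{28}{\frac{62}{7}}\right)^{2} = \left(\left(-28\right) \frac{7}{62}\right)^{2} = \left(- \frac{98}{31}\right)^{2} = \frac{9604}{961}$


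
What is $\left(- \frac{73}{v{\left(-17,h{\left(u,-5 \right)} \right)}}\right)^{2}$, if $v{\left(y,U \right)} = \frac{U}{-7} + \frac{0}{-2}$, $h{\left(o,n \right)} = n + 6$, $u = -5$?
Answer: $261121$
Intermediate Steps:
$h{\left(o,n \right)} = 6 + n$
$v{\left(y,U \right)} = - \frac{U}{7}$ ($v{\left(y,U \right)} = U \left(- \frac{1}{7}\right) + 0 \left(- \frac{1}{2}\right) = - \frac{U}{7} + 0 = - \frac{U}{7}$)
$\left(- \frac{73}{v{\left(-17,h{\left(u,-5 \right)} \right)}}\right)^{2} = \left(- \frac{73}{\left(- \frac{1}{7}\right) \left(6 - 5\right)}\right)^{2} = \left(- \frac{73}{\left(- \frac{1}{7}\right) 1}\right)^{2} = \left(- \frac{73}{- \frac{1}{7}}\right)^{2} = \left(\left(-73\right) \left(-7\right)\right)^{2} = 511^{2} = 261121$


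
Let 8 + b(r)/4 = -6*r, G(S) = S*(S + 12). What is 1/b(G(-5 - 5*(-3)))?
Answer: -1/5312 ≈ -0.00018825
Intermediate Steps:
G(S) = S*(12 + S)
b(r) = -32 - 24*r (b(r) = -32 + 4*(-6*r) = -32 - 24*r)
1/b(G(-5 - 5*(-3))) = 1/(-32 - 24*(-5 - 5*(-3))*(12 + (-5 - 5*(-3)))) = 1/(-32 - 24*(-5 + 15)*(12 + (-5 + 15))) = 1/(-32 - 240*(12 + 10)) = 1/(-32 - 240*22) = 1/(-32 - 24*220) = 1/(-32 - 5280) = 1/(-5312) = -1/5312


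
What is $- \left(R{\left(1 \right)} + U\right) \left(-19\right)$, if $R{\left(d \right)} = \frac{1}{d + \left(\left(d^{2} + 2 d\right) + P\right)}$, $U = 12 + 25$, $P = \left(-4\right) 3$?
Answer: $\frac{5605}{8} \approx 700.63$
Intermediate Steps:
$P = -12$
$U = 37$
$R{\left(d \right)} = \frac{1}{-12 + d^{2} + 3 d}$ ($R{\left(d \right)} = \frac{1}{d - \left(12 - d^{2} - 2 d\right)} = \frac{1}{d + \left(-12 + d^{2} + 2 d\right)} = \frac{1}{-12 + d^{2} + 3 d}$)
$- \left(R{\left(1 \right)} + U\right) \left(-19\right) = - \left(\frac{1}{-12 + 1^{2} + 3 \cdot 1} + 37\right) \left(-19\right) = - \left(\frac{1}{-12 + 1 + 3} + 37\right) \left(-19\right) = - \left(\frac{1}{-8} + 37\right) \left(-19\right) = - \left(- \frac{1}{8} + 37\right) \left(-19\right) = - \frac{295 \left(-19\right)}{8} = \left(-1\right) \left(- \frac{5605}{8}\right) = \frac{5605}{8}$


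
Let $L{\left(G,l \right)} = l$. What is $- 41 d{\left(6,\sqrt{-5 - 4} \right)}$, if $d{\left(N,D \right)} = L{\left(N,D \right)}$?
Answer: $- 123 i \approx - 123.0 i$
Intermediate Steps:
$d{\left(N,D \right)} = D$
$- 41 d{\left(6,\sqrt{-5 - 4} \right)} = - 41 \sqrt{-5 - 4} = - 41 \sqrt{-9} = - 41 \cdot 3 i = - 123 i$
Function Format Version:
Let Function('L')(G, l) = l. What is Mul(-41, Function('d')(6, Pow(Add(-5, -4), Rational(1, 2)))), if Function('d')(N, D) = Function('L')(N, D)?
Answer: Mul(-123, I) ≈ Mul(-123.00, I)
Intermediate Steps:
Function('d')(N, D) = D
Mul(-41, Function('d')(6, Pow(Add(-5, -4), Rational(1, 2)))) = Mul(-41, Pow(Add(-5, -4), Rational(1, 2))) = Mul(-41, Pow(-9, Rational(1, 2))) = Mul(-41, Mul(3, I)) = Mul(-123, I)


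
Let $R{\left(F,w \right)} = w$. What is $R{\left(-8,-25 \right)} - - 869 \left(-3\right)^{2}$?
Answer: $7796$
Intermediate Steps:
$R{\left(-8,-25 \right)} - - 869 \left(-3\right)^{2} = -25 - - 869 \left(-3\right)^{2} = -25 - \left(-869\right) 9 = -25 - -7821 = -25 + 7821 = 7796$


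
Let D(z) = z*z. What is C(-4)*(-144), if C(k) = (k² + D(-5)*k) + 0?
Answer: 12096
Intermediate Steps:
D(z) = z²
C(k) = k² + 25*k (C(k) = (k² + (-5)²*k) + 0 = (k² + 25*k) + 0 = k² + 25*k)
C(-4)*(-144) = -4*(25 - 4)*(-144) = -4*21*(-144) = -84*(-144) = 12096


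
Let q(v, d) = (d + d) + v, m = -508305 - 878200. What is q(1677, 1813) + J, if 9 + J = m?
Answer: -1381211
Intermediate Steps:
m = -1386505
J = -1386514 (J = -9 - 1386505 = -1386514)
q(v, d) = v + 2*d (q(v, d) = 2*d + v = v + 2*d)
q(1677, 1813) + J = (1677 + 2*1813) - 1386514 = (1677 + 3626) - 1386514 = 5303 - 1386514 = -1381211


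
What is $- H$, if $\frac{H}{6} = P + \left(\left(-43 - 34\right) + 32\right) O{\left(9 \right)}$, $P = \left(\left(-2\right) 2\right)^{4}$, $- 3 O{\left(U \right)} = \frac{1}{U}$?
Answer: $-1546$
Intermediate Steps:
$O{\left(U \right)} = - \frac{1}{3 U}$
$P = 256$ ($P = \left(-4\right)^{4} = 256$)
$H = 1546$ ($H = 6 \left(256 + \left(\left(-43 - 34\right) + 32\right) \left(- \frac{1}{3 \cdot 9}\right)\right) = 6 \left(256 + \left(-77 + 32\right) \left(\left(- \frac{1}{3}\right) \frac{1}{9}\right)\right) = 6 \left(256 - - \frac{5}{3}\right) = 6 \left(256 + \frac{5}{3}\right) = 6 \cdot \frac{773}{3} = 1546$)
$- H = \left(-1\right) 1546 = -1546$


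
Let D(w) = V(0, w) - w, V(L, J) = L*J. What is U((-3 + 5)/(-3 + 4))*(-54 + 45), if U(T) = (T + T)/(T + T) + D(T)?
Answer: 9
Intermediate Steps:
V(L, J) = J*L
D(w) = -w (D(w) = w*0 - w = 0 - w = -w)
U(T) = 1 - T (U(T) = (T + T)/(T + T) - T = (2*T)/((2*T)) - T = (2*T)*(1/(2*T)) - T = 1 - T)
U((-3 + 5)/(-3 + 4))*(-54 + 45) = (1 - (-3 + 5)/(-3 + 4))*(-54 + 45) = (1 - 2/1)*(-9) = (1 - 2)*(-9) = -1*(-9) = 9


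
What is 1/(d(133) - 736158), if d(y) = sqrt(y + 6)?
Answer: -736158/541928600825 - sqrt(139)/541928600825 ≈ -1.3584e-6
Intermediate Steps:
d(y) = sqrt(6 + y)
1/(d(133) - 736158) = 1/(sqrt(6 + 133) - 736158) = 1/(sqrt(139) - 736158) = 1/(-736158 + sqrt(139))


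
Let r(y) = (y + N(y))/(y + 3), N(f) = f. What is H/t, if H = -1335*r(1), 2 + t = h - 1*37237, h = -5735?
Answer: 1335/85948 ≈ 0.015533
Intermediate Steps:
r(y) = 2*y/(3 + y) (r(y) = (y + y)/(y + 3) = (2*y)/(3 + y) = 2*y/(3 + y))
t = -42974 (t = -2 + (-5735 - 1*37237) = -2 + (-5735 - 37237) = -2 - 42972 = -42974)
H = -1335/2 (H = -2670/(3 + 1) = -2670/4 = -1335*½ = -1335/2 ≈ -667.50)
H/t = -1335/2/(-42974) = -1335/2*(-1/42974) = 1335/85948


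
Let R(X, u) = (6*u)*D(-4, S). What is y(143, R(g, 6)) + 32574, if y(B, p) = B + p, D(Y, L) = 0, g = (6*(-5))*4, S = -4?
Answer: 32717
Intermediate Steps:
g = -120 (g = -30*4 = -120)
R(X, u) = 0 (R(X, u) = (6*u)*0 = 0)
y(143, R(g, 6)) + 32574 = (143 + 0) + 32574 = 143 + 32574 = 32717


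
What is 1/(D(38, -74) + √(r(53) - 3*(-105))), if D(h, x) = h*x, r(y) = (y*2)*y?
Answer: -2812/7901411 - √5933/7901411 ≈ -0.00036563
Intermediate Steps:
r(y) = 2*y² (r(y) = (2*y)*y = 2*y²)
1/(D(38, -74) + √(r(53) - 3*(-105))) = 1/(38*(-74) + √(2*53² - 3*(-105))) = 1/(-2812 + √(2*2809 + 315)) = 1/(-2812 + √(5618 + 315)) = 1/(-2812 + √5933)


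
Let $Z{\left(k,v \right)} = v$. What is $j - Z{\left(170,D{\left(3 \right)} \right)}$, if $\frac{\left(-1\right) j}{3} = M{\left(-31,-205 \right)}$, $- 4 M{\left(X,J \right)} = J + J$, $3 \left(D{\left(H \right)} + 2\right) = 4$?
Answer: $- \frac{1841}{6} \approx -306.83$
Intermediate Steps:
$D{\left(H \right)} = - \frac{2}{3}$ ($D{\left(H \right)} = -2 + \frac{1}{3} \cdot 4 = -2 + \frac{4}{3} = - \frac{2}{3}$)
$M{\left(X,J \right)} = - \frac{J}{2}$ ($M{\left(X,J \right)} = - \frac{J + J}{4} = - \frac{2 J}{4} = - \frac{J}{2}$)
$j = - \frac{615}{2}$ ($j = - 3 \left(\left(- \frac{1}{2}\right) \left(-205\right)\right) = \left(-3\right) \frac{205}{2} = - \frac{615}{2} \approx -307.5$)
$j - Z{\left(170,D{\left(3 \right)} \right)} = - \frac{615}{2} - - \frac{2}{3} = - \frac{615}{2} + \frac{2}{3} = - \frac{1841}{6}$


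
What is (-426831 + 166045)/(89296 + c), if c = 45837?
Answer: -260786/135133 ≈ -1.9298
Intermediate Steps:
(-426831 + 166045)/(89296 + c) = (-426831 + 166045)/(89296 + 45837) = -260786/135133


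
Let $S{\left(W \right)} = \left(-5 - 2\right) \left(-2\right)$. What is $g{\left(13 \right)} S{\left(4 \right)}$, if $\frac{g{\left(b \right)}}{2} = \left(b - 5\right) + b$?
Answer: $588$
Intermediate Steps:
$S{\left(W \right)} = 14$ ($S{\left(W \right)} = \left(-7\right) \left(-2\right) = 14$)
$g{\left(b \right)} = -10 + 4 b$ ($g{\left(b \right)} = 2 \left(\left(b - 5\right) + b\right) = 2 \left(\left(-5 + b\right) + b\right) = 2 \left(-5 + 2 b\right) = -10 + 4 b$)
$g{\left(13 \right)} S{\left(4 \right)} = \left(-10 + 4 \cdot 13\right) 14 = \left(-10 + 52\right) 14 = 42 \cdot 14 = 588$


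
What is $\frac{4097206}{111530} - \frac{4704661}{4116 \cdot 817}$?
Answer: $\frac{18356314091}{519459780} \approx 35.337$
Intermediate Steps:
$\frac{4097206}{111530} - \frac{4704661}{4116 \cdot 817} = 4097206 \cdot \frac{1}{111530} - \frac{4704661}{3362772} = \frac{2048603}{55765} - \frac{4704661}{3362772} = \frac{18356314091}{519459780}$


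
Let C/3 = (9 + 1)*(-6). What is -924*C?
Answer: 166320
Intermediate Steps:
C = -180 (C = 3*((9 + 1)*(-6)) = 3*(10*(-6)) = 3*(-60) = -180)
-924*C = -924*(-180) = 166320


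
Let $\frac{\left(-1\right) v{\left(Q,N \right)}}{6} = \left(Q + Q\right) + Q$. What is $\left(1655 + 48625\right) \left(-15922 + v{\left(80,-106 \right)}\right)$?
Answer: $-872961360$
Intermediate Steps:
$v{\left(Q,N \right)} = - 18 Q$ ($v{\left(Q,N \right)} = - 6 \left(\left(Q + Q\right) + Q\right) = - 6 \left(2 Q + Q\right) = - 6 \cdot 3 Q = - 18 Q$)
$\left(1655 + 48625\right) \left(-15922 + v{\left(80,-106 \right)}\right) = \left(1655 + 48625\right) \left(-15922 - 1440\right) = 50280 \left(-15922 - 1440\right) = 50280 \left(-17362\right) = -872961360$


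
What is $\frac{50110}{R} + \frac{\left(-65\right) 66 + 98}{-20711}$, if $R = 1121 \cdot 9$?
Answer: $\frac{1080121298}{208953279} \approx 5.1692$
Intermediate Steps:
$R = 10089$
$\frac{50110}{R} + \frac{\left(-65\right) 66 + 98}{-20711} = \frac{50110}{10089} + \frac{\left(-65\right) 66 + 98}{-20711} = 50110 \cdot \frac{1}{10089} + \left(-4290 + 98\right) \left(- \frac{1}{20711}\right) = \frac{50110}{10089} - - \frac{4192}{20711} = \frac{50110}{10089} + \frac{4192}{20711} = \frac{1080121298}{208953279}$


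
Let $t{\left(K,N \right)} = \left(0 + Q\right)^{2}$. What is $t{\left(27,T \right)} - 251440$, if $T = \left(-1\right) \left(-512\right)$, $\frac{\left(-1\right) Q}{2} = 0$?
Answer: $-251440$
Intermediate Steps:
$Q = 0$ ($Q = \left(-2\right) 0 = 0$)
$T = 512$
$t{\left(K,N \right)} = 0$ ($t{\left(K,N \right)} = \left(0 + 0\right)^{2} = 0^{2} = 0$)
$t{\left(27,T \right)} - 251440 = 0 - 251440 = -251440$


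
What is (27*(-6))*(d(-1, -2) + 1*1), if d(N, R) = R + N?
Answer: 324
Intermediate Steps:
d(N, R) = N + R
(27*(-6))*(d(-1, -2) + 1*1) = (27*(-6))*((-1 - 2) + 1*1) = -162*(-3 + 1) = -162*(-2) = 324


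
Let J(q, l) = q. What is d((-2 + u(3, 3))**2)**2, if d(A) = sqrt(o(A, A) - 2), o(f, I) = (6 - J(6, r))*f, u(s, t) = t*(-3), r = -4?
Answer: -2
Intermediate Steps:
u(s, t) = -3*t
o(f, I) = 0 (o(f, I) = (6 - 1*6)*f = (6 - 6)*f = 0*f = 0)
d(A) = I*sqrt(2) (d(A) = sqrt(0 - 2) = sqrt(-2) = I*sqrt(2))
d((-2 + u(3, 3))**2)**2 = (I*sqrt(2))**2 = -2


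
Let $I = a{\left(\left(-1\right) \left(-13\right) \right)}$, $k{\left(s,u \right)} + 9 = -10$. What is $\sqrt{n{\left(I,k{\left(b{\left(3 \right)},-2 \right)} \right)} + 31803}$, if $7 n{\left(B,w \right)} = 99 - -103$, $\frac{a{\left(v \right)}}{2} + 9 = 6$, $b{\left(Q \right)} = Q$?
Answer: $\frac{\sqrt{1559761}}{7} \approx 178.41$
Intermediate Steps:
$k{\left(s,u \right)} = -19$ ($k{\left(s,u \right)} = -9 - 10 = -19$)
$a{\left(v \right)} = -6$ ($a{\left(v \right)} = -18 + 2 \cdot 6 = -18 + 12 = -6$)
$I = -6$
$n{\left(B,w \right)} = \frac{202}{7}$ ($n{\left(B,w \right)} = \frac{99 - -103}{7} = \frac{99 + 103}{7} = \frac{1}{7} \cdot 202 = \frac{202}{7}$)
$\sqrt{n{\left(I,k{\left(b{\left(3 \right)},-2 \right)} \right)} + 31803} = \sqrt{\frac{202}{7} + 31803} = \sqrt{\frac{222823}{7}} = \frac{\sqrt{1559761}}{7}$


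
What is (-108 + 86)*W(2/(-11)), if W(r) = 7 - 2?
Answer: -110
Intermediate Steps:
W(r) = 5
(-108 + 86)*W(2/(-11)) = (-108 + 86)*5 = -22*5 = -110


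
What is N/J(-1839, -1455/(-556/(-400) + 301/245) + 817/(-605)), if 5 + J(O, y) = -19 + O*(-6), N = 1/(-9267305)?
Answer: -1/102033028050 ≈ -9.8007e-12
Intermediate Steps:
N = -1/9267305 ≈ -1.0791e-7
J(O, y) = -24 - 6*O (J(O, y) = -5 + (-19 + O*(-6)) = -5 + (-19 - 6*O) = -24 - 6*O)
N/J(-1839, -1455/(-556/(-400) + 301/245) + 817/(-605)) = -1/(9267305*(-24 - 6*(-1839))) = -1/(9267305*(-24 + 11034)) = -1/9267305/11010 = -1/9267305*1/11010 = -1/102033028050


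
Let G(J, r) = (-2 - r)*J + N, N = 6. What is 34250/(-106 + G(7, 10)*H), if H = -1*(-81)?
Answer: -17125/3212 ≈ -5.3316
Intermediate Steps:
H = 81
G(J, r) = 6 + J*(-2 - r) (G(J, r) = (-2 - r)*J + 6 = J*(-2 - r) + 6 = 6 + J*(-2 - r))
34250/(-106 + G(7, 10)*H) = 34250/(-106 + (6 - 2*7 - 1*7*10)*81) = 34250/(-106 + (6 - 14 - 70)*81) = 34250/(-106 - 78*81) = 34250/(-106 - 6318) = 34250/(-6424) = 34250*(-1/6424) = -17125/3212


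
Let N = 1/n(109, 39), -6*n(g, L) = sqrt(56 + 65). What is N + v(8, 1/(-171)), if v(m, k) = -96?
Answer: -1062/11 ≈ -96.545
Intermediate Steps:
n(g, L) = -11/6 (n(g, L) = -sqrt(56 + 65)/6 = -sqrt(121)/6 = -1/6*11 = -11/6)
N = -6/11 (N = 1/(-11/6) = -6/11 ≈ -0.54545)
N + v(8, 1/(-171)) = -6/11 - 96 = -1062/11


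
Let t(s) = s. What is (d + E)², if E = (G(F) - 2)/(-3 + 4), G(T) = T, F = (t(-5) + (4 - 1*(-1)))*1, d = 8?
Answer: 36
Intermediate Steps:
F = 0 (F = (-5 + (4 - 1*(-1)))*1 = (-5 + (4 + 1))*1 = (-5 + 5)*1 = 0*1 = 0)
E = -2 (E = (0 - 2)/(-3 + 4) = -2/1 = -2*1 = -2)
(d + E)² = (8 - 2)² = 6² = 36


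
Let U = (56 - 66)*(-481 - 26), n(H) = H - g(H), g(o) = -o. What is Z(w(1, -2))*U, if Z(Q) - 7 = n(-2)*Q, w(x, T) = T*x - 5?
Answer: 177450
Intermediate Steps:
w(x, T) = -5 + T*x
n(H) = 2*H (n(H) = H - (-1)*H = H + H = 2*H)
U = 5070 (U = -10*(-507) = 5070)
Z(Q) = 7 - 4*Q (Z(Q) = 7 + (2*(-2))*Q = 7 - 4*Q)
Z(w(1, -2))*U = (7 - 4*(-5 - 2*1))*5070 = (7 - 4*(-5 - 2))*5070 = (7 - 4*(-7))*5070 = (7 + 28)*5070 = 35*5070 = 177450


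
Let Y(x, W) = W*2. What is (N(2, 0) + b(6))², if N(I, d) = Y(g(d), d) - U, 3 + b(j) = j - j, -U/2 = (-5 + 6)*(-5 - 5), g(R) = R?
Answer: 529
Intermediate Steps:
Y(x, W) = 2*W
U = 20 (U = -2*(-5 + 6)*(-5 - 5) = -2*(-10) = 20)
b(j) = -3 (b(j) = -3 + (j - j) = -3 + 0 = -3)
N(I, d) = -20 + 2*d (N(I, d) = 2*d - 1*20 = 2*d - 20 = -20 + 2*d)
(N(2, 0) + b(6))² = ((-20 + 2*0) - 3)² = ((-20 + 0) - 3)² = (-20 - 3)² = (-23)² = 529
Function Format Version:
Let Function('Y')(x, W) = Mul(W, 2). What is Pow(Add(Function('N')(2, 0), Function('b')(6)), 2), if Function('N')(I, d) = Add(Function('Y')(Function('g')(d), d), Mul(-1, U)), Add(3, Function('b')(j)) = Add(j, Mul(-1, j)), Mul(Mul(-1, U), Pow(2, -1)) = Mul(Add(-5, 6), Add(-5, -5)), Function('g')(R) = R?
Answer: 529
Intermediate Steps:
Function('Y')(x, W) = Mul(2, W)
U = 20 (U = Mul(-2, Mul(Add(-5, 6), Add(-5, -5))) = Mul(-2, Mul(1, -10)) = Mul(-2, -10) = 20)
Function('b')(j) = -3 (Function('b')(j) = Add(-3, Add(j, Mul(-1, j))) = Add(-3, 0) = -3)
Function('N')(I, d) = Add(-20, Mul(2, d)) (Function('N')(I, d) = Add(Mul(2, d), Mul(-1, 20)) = Add(Mul(2, d), -20) = Add(-20, Mul(2, d)))
Pow(Add(Function('N')(2, 0), Function('b')(6)), 2) = Pow(Add(Add(-20, Mul(2, 0)), -3), 2) = Pow(Add(Add(-20, 0), -3), 2) = Pow(Add(-20, -3), 2) = Pow(-23, 2) = 529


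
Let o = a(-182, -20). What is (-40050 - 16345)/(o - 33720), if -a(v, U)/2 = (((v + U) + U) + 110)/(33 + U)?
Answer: 733135/438136 ≈ 1.6733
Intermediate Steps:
a(v, U) = -2*(110 + v + 2*U)/(33 + U) (a(v, U) = -2*(((v + U) + U) + 110)/(33 + U) = -2*(((U + v) + U) + 110)/(33 + U) = -2*((v + 2*U) + 110)/(33 + U) = -2*(110 + v + 2*U)/(33 + U))
o = 224/13 (o = 2*(-110 - 1*(-182) - 2*(-20))/(33 - 20) = 2*(-110 + 182 + 40)/13 = 2*(1/13)*112 = 224/13 ≈ 17.231)
(-40050 - 16345)/(o - 33720) = (-40050 - 16345)/(224/13 - 33720) = -56395/(-438136/13) = -56395*(-13/438136) = 733135/438136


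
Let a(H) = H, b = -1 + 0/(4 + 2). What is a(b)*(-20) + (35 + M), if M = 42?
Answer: 97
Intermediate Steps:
b = -1 (b = -1 + 0/6 = -1 + 0*(⅙) = -1 + 0 = -1)
a(b)*(-20) + (35 + M) = -1*(-20) + (35 + 42) = 20 + 77 = 97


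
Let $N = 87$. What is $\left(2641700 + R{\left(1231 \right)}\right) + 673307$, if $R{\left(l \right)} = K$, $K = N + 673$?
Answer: $3315767$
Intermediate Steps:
$K = 760$ ($K = 87 + 673 = 760$)
$R{\left(l \right)} = 760$
$\left(2641700 + R{\left(1231 \right)}\right) + 673307 = \left(2641700 + 760\right) + 673307 = 2642460 + 673307 = 3315767$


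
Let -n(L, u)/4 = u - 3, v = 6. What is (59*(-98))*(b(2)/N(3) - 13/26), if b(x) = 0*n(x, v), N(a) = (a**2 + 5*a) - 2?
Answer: 2891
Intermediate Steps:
n(L, u) = 12 - 4*u (n(L, u) = -4*(u - 3) = -4*(-3 + u) = 12 - 4*u)
N(a) = -2 + a**2 + 5*a
b(x) = 0 (b(x) = 0*(12 - 4*6) = 0*(12 - 24) = 0*(-12) = 0)
(59*(-98))*(b(2)/N(3) - 13/26) = (59*(-98))*(0/(-2 + 3**2 + 5*3) - 13/26) = -5782*(0/(-2 + 9 + 15) - 13*1/26) = -5782*(0/22 - 1/2) = -5782*(0*(1/22) - 1/2) = -5782*(0 - 1/2) = -5782*(-1/2) = 2891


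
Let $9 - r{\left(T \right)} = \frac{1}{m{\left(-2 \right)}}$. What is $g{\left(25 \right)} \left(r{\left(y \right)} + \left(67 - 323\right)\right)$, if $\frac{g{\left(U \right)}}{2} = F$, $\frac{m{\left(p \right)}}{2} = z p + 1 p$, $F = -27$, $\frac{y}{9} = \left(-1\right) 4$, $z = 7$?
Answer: $\frac{213381}{16} \approx 13336.0$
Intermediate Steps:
$y = -36$ ($y = 9 \left(\left(-1\right) 4\right) = 9 \left(-4\right) = -36$)
$m{\left(p \right)} = 16 p$ ($m{\left(p \right)} = 2 \left(7 p + 1 p\right) = 2 \left(7 p + p\right) = 2 \cdot 8 p = 16 p$)
$g{\left(U \right)} = -54$ ($g{\left(U \right)} = 2 \left(-27\right) = -54$)
$r{\left(T \right)} = \frac{289}{32}$ ($r{\left(T \right)} = 9 - \frac{1}{16 \left(-2\right)} = 9 - \frac{1}{-32} = 9 - - \frac{1}{32} = 9 + \frac{1}{32} = \frac{289}{32}$)
$g{\left(25 \right)} \left(r{\left(y \right)} + \left(67 - 323\right)\right) = - 54 \left(\frac{289}{32} + \left(67 - 323\right)\right) = - 54 \left(\frac{289}{32} - 256\right) = \left(-54\right) \left(- \frac{7903}{32}\right) = \frac{213381}{16}$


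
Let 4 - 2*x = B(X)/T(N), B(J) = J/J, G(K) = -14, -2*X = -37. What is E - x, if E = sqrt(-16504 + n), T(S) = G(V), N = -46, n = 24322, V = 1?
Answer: -57/28 + sqrt(7818) ≈ 86.384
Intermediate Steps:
X = 37/2 (X = -1/2*(-37) = 37/2 ≈ 18.500)
T(S) = -14
B(J) = 1
E = sqrt(7818) (E = sqrt(-16504 + 24322) = sqrt(7818) ≈ 88.419)
x = 57/28 (x = 2 - 1/(2*(-14)) = 2 - (-1)/(2*14) = 2 - 1/2*(-1/14) = 2 + 1/28 = 57/28 ≈ 2.0357)
E - x = sqrt(7818) - 1*57/28 = sqrt(7818) - 57/28 = -57/28 + sqrt(7818)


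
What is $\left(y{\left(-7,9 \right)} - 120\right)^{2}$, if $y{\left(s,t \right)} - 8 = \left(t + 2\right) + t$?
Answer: $8464$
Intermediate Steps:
$y{\left(s,t \right)} = 10 + 2 t$ ($y{\left(s,t \right)} = 8 + \left(\left(t + 2\right) + t\right) = 8 + \left(\left(2 + t\right) + t\right) = 8 + \left(2 + 2 t\right) = 10 + 2 t$)
$\left(y{\left(-7,9 \right)} - 120\right)^{2} = \left(\left(10 + 2 \cdot 9\right) - 120\right)^{2} = \left(\left(10 + 18\right) - 120\right)^{2} = \left(28 - 120\right)^{2} = \left(-92\right)^{2} = 8464$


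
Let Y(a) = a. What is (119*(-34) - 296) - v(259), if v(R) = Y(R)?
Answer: -4601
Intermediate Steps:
v(R) = R
(119*(-34) - 296) - v(259) = (119*(-34) - 296) - 1*259 = (-4046 - 296) - 259 = -4342 - 259 = -4601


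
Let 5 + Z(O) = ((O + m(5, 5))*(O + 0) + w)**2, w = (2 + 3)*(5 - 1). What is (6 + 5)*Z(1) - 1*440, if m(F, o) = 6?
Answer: 7524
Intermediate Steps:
w = 20 (w = 5*4 = 20)
Z(O) = -5 + (20 + O*(6 + O))**2 (Z(O) = -5 + ((O + 6)*(O + 0) + 20)**2 = -5 + ((6 + O)*O + 20)**2 = -5 + (O*(6 + O) + 20)**2 = -5 + (20 + O*(6 + O))**2)
(6 + 5)*Z(1) - 1*440 = (6 + 5)*(-5 + (20 + 1**2 + 6*1)**2) - 1*440 = 11*(-5 + (20 + 1 + 6)**2) - 440 = 11*(-5 + 27**2) - 440 = 11*(-5 + 729) - 440 = 11*724 - 440 = 7964 - 440 = 7524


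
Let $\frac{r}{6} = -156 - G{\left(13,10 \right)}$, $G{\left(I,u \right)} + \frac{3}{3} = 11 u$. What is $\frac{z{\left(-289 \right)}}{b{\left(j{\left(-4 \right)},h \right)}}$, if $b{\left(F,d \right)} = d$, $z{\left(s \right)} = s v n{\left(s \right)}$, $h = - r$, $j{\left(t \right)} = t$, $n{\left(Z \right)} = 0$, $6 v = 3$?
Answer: $0$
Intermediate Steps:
$v = \frac{1}{2}$ ($v = \frac{1}{6} \cdot 3 = \frac{1}{2} \approx 0.5$)
$G{\left(I,u \right)} = -1 + 11 u$
$r = -1590$ ($r = 6 \left(-156 - \left(-1 + 11 \cdot 10\right)\right) = 6 \left(-156 - \left(-1 + 110\right)\right) = 6 \left(-156 - 109\right) = 6 \left(-265\right) = -1590$)
$h = 1590$ ($h = \left(-1\right) \left(-1590\right) = 1590$)
$z{\left(s \right)} = 0$ ($z{\left(s \right)} = s \frac{1}{2} \cdot 0 = s 0 = 0$)
$\frac{z{\left(-289 \right)}}{b{\left(j{\left(-4 \right)},h \right)}} = \frac{0}{1590} = 0 \cdot \frac{1}{1590} = 0$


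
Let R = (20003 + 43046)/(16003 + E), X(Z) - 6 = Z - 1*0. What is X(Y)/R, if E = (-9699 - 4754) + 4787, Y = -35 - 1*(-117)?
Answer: 557656/63049 ≈ 8.8448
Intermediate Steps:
Y = 82 (Y = -35 + 117 = 82)
X(Z) = 6 + Z (X(Z) = 6 + (Z - 1*0) = 6 + (Z + 0) = 6 + Z)
E = -9666 (E = -14453 + 4787 = -9666)
R = 63049/6337 (R = (20003 + 43046)/(16003 - 9666) = 63049/6337 ≈ 9.9493)
X(Y)/R = (6 + 82)/(63049/6337) = 88*(6337/63049) = 557656/63049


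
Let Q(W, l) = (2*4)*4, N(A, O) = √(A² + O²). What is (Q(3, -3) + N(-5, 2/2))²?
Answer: (32 + √26)² ≈ 1376.3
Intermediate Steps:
Q(W, l) = 32 (Q(W, l) = 8*4 = 32)
(Q(3, -3) + N(-5, 2/2))² = (32 + √((-5)² + (2/2)²))² = (32 + √(25 + ((½)*2)²))² = (32 + √(25 + 1²))² = (32 + √(25 + 1))² = (32 + √26)²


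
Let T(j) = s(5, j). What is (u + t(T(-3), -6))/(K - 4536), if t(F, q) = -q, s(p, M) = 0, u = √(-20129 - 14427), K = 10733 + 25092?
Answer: 6/31289 + 2*I*√8639/31289 ≈ 0.00019176 + 0.0059411*I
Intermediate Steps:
K = 35825
u = 2*I*√8639 (u = √(-34556) = 2*I*√8639 ≈ 185.89*I)
T(j) = 0
(u + t(T(-3), -6))/(K - 4536) = (2*I*√8639 - 1*(-6))/(35825 - 4536) = (2*I*√8639 + 6)/31289 = (6 + 2*I*√8639)*(1/31289) = 6/31289 + 2*I*√8639/31289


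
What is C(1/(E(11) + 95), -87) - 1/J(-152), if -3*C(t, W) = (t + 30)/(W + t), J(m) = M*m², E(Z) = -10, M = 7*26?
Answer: 5363374573/46636856448 ≈ 0.11500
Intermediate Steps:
M = 182
J(m) = 182*m²
C(t, W) = -(30 + t)/(3*(W + t)) (C(t, W) = -(t + 30)/(3*(W + t)) = -(30 + t)/(3*(W + t)))
C(1/(E(11) + 95), -87) - 1/J(-152) = (-10 - 1/(3*(-10 + 95)))/(-87 + 1/(-10 + 95)) - 1/(182*(-152)²) = (-10 - ⅓/85)/(-87 + 1/85) - 1/(182*23104) = (-10 - ⅓*1/85)/(-87 + 1/85) - 1/4204928 = (-10 - 1/255)/(-7394/85) - 1*1/4204928 = -85/7394*(-2551/255) - 1/4204928 = 2551/22182 - 1/4204928 = 5363374573/46636856448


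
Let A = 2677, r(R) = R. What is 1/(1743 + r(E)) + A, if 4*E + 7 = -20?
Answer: 18591769/6945 ≈ 2677.0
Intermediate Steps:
E = -27/4 (E = -7/4 + (1/4)*(-20) = -7/4 - 5 = -27/4 ≈ -6.7500)
1/(1743 + r(E)) + A = 1/(1743 - 27/4) + 2677 = 1/(6945/4) + 2677 = 4/6945 + 2677 = 18591769/6945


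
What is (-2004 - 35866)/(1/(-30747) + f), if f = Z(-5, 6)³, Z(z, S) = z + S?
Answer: -582194445/15373 ≈ -37871.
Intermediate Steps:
Z(z, S) = S + z
f = 1 (f = (6 - 5)³ = 1³ = 1)
(-2004 - 35866)/(1/(-30747) + f) = (-2004 - 35866)/(1/(-30747) + 1) = -37870/(-1/30747 + 1) = -37870/30746/30747 = -37870*30747/30746 = -582194445/15373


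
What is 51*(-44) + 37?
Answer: -2207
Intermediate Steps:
51*(-44) + 37 = -2244 + 37 = -2207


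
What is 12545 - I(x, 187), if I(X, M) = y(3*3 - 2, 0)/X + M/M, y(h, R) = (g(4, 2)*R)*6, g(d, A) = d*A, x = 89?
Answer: 12544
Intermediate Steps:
g(d, A) = A*d
y(h, R) = 48*R (y(h, R) = ((2*4)*R)*6 = (8*R)*6 = 48*R)
I(X, M) = 1 (I(X, M) = (48*0)/X + M/M = 0/X + 1 = 0 + 1 = 1)
12545 - I(x, 187) = 12545 - 1*1 = 12545 - 1 = 12544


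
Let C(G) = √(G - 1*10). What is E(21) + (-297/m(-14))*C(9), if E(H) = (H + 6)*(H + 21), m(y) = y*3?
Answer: 1134 + 99*I/14 ≈ 1134.0 + 7.0714*I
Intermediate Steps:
m(y) = 3*y
E(H) = (6 + H)*(21 + H)
C(G) = √(-10 + G) (C(G) = √(G - 10) = √(-10 + G))
E(21) + (-297/m(-14))*C(9) = (126 + 21² + 27*21) + (-297/(3*(-14)))*√(-10 + 9) = (126 + 441 + 567) + (-297/(-42))*√(-1) = 1134 + (-297*(-1/42))*I = 1134 + 99*I/14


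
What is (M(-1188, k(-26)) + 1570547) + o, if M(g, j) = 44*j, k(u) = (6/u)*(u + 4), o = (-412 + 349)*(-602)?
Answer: 20913053/13 ≈ 1.6087e+6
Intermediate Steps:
o = 37926 (o = -63*(-602) = 37926)
k(u) = 6*(4 + u)/u (k(u) = (6/u)*(4 + u) = 6*(4 + u)/u)
(M(-1188, k(-26)) + 1570547) + o = (44*(6 + 24/(-26)) + 1570547) + 37926 = (44*(6 + 24*(-1/26)) + 1570547) + 37926 = (44*(6 - 12/13) + 1570547) + 37926 = (44*(66/13) + 1570547) + 37926 = (2904/13 + 1570547) + 37926 = 20420015/13 + 37926 = 20913053/13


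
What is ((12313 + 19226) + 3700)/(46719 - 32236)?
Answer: 35239/14483 ≈ 2.4331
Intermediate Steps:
((12313 + 19226) + 3700)/(46719 - 32236) = (31539 + 3700)/14483 = 35239*(1/14483) = 35239/14483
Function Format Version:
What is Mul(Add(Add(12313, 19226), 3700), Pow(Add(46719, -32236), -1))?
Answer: Rational(35239, 14483) ≈ 2.4331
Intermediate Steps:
Mul(Add(Add(12313, 19226), 3700), Pow(Add(46719, -32236), -1)) = Mul(Add(31539, 3700), Pow(14483, -1)) = Mul(35239, Rational(1, 14483)) = Rational(35239, 14483)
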